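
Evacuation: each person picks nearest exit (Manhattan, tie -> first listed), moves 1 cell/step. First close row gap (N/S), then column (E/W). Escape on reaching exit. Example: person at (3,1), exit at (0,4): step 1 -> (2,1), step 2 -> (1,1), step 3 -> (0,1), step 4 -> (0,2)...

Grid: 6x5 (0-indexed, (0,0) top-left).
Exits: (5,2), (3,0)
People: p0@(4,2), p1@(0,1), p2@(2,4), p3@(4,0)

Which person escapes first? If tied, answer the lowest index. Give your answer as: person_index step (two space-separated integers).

Step 1: p0:(4,2)->(5,2)->EXIT | p1:(0,1)->(1,1) | p2:(2,4)->(3,4) | p3:(4,0)->(3,0)->EXIT
Step 2: p0:escaped | p1:(1,1)->(2,1) | p2:(3,4)->(4,4) | p3:escaped
Step 3: p0:escaped | p1:(2,1)->(3,1) | p2:(4,4)->(5,4) | p3:escaped
Step 4: p0:escaped | p1:(3,1)->(3,0)->EXIT | p2:(5,4)->(5,3) | p3:escaped
Step 5: p0:escaped | p1:escaped | p2:(5,3)->(5,2)->EXIT | p3:escaped
Exit steps: [1, 4, 5, 1]
First to escape: p0 at step 1

Answer: 0 1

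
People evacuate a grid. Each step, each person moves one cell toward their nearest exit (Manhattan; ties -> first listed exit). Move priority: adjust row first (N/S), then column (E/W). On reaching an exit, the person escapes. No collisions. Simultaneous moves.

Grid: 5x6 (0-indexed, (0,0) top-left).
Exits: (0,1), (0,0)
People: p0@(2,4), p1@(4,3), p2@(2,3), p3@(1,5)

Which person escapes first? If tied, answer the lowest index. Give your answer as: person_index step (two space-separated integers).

Step 1: p0:(2,4)->(1,4) | p1:(4,3)->(3,3) | p2:(2,3)->(1,3) | p3:(1,5)->(0,5)
Step 2: p0:(1,4)->(0,4) | p1:(3,3)->(2,3) | p2:(1,3)->(0,3) | p3:(0,5)->(0,4)
Step 3: p0:(0,4)->(0,3) | p1:(2,3)->(1,3) | p2:(0,3)->(0,2) | p3:(0,4)->(0,3)
Step 4: p0:(0,3)->(0,2) | p1:(1,3)->(0,3) | p2:(0,2)->(0,1)->EXIT | p3:(0,3)->(0,2)
Step 5: p0:(0,2)->(0,1)->EXIT | p1:(0,3)->(0,2) | p2:escaped | p3:(0,2)->(0,1)->EXIT
Step 6: p0:escaped | p1:(0,2)->(0,1)->EXIT | p2:escaped | p3:escaped
Exit steps: [5, 6, 4, 5]
First to escape: p2 at step 4

Answer: 2 4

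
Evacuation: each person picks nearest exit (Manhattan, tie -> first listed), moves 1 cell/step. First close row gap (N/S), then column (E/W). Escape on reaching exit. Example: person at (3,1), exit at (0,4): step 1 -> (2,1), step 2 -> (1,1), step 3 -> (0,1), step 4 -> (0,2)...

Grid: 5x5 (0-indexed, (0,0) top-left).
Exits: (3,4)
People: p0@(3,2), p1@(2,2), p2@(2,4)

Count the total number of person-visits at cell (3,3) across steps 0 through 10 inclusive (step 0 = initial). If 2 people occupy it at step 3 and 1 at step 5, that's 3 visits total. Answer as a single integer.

Step 0: p0@(3,2) p1@(2,2) p2@(2,4) -> at (3,3): 0 [-], cum=0
Step 1: p0@(3,3) p1@(3,2) p2@ESC -> at (3,3): 1 [p0], cum=1
Step 2: p0@ESC p1@(3,3) p2@ESC -> at (3,3): 1 [p1], cum=2
Step 3: p0@ESC p1@ESC p2@ESC -> at (3,3): 0 [-], cum=2
Total visits = 2

Answer: 2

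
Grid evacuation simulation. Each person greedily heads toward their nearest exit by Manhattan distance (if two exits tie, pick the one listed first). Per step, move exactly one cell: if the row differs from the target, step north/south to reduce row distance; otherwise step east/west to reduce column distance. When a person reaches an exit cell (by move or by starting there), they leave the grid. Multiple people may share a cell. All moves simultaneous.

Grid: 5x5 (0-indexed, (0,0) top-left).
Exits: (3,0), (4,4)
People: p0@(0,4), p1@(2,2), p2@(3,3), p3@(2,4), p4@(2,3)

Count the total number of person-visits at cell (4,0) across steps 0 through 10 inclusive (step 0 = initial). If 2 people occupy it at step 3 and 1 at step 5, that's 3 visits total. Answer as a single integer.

Answer: 0

Derivation:
Step 0: p0@(0,4) p1@(2,2) p2@(3,3) p3@(2,4) p4@(2,3) -> at (4,0): 0 [-], cum=0
Step 1: p0@(1,4) p1@(3,2) p2@(4,3) p3@(3,4) p4@(3,3) -> at (4,0): 0 [-], cum=0
Step 2: p0@(2,4) p1@(3,1) p2@ESC p3@ESC p4@(4,3) -> at (4,0): 0 [-], cum=0
Step 3: p0@(3,4) p1@ESC p2@ESC p3@ESC p4@ESC -> at (4,0): 0 [-], cum=0
Step 4: p0@ESC p1@ESC p2@ESC p3@ESC p4@ESC -> at (4,0): 0 [-], cum=0
Total visits = 0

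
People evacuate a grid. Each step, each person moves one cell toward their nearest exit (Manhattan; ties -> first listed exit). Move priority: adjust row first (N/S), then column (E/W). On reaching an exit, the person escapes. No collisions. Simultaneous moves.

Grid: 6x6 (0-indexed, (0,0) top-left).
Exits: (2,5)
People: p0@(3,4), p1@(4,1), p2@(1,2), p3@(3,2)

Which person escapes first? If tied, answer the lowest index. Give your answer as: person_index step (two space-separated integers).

Step 1: p0:(3,4)->(2,4) | p1:(4,1)->(3,1) | p2:(1,2)->(2,2) | p3:(3,2)->(2,2)
Step 2: p0:(2,4)->(2,5)->EXIT | p1:(3,1)->(2,1) | p2:(2,2)->(2,3) | p3:(2,2)->(2,3)
Step 3: p0:escaped | p1:(2,1)->(2,2) | p2:(2,3)->(2,4) | p3:(2,3)->(2,4)
Step 4: p0:escaped | p1:(2,2)->(2,3) | p2:(2,4)->(2,5)->EXIT | p3:(2,4)->(2,5)->EXIT
Step 5: p0:escaped | p1:(2,3)->(2,4) | p2:escaped | p3:escaped
Step 6: p0:escaped | p1:(2,4)->(2,5)->EXIT | p2:escaped | p3:escaped
Exit steps: [2, 6, 4, 4]
First to escape: p0 at step 2

Answer: 0 2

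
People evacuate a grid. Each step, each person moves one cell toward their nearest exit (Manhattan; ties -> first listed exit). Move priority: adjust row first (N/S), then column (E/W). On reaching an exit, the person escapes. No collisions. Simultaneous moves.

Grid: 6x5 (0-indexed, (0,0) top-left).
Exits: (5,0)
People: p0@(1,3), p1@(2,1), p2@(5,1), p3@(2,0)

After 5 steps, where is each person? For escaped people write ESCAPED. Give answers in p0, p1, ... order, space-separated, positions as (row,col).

Step 1: p0:(1,3)->(2,3) | p1:(2,1)->(3,1) | p2:(5,1)->(5,0)->EXIT | p3:(2,0)->(3,0)
Step 2: p0:(2,3)->(3,3) | p1:(3,1)->(4,1) | p2:escaped | p3:(3,0)->(4,0)
Step 3: p0:(3,3)->(4,3) | p1:(4,1)->(5,1) | p2:escaped | p3:(4,0)->(5,0)->EXIT
Step 4: p0:(4,3)->(5,3) | p1:(5,1)->(5,0)->EXIT | p2:escaped | p3:escaped
Step 5: p0:(5,3)->(5,2) | p1:escaped | p2:escaped | p3:escaped

(5,2) ESCAPED ESCAPED ESCAPED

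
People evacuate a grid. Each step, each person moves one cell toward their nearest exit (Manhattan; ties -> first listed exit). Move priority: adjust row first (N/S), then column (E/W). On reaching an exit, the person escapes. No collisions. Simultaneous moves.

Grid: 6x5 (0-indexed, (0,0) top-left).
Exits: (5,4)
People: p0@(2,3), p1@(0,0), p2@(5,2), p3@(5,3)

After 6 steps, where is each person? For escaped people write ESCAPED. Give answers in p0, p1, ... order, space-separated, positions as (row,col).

Step 1: p0:(2,3)->(3,3) | p1:(0,0)->(1,0) | p2:(5,2)->(5,3) | p3:(5,3)->(5,4)->EXIT
Step 2: p0:(3,3)->(4,3) | p1:(1,0)->(2,0) | p2:(5,3)->(5,4)->EXIT | p3:escaped
Step 3: p0:(4,3)->(5,3) | p1:(2,0)->(3,0) | p2:escaped | p3:escaped
Step 4: p0:(5,3)->(5,4)->EXIT | p1:(3,0)->(4,0) | p2:escaped | p3:escaped
Step 5: p0:escaped | p1:(4,0)->(5,0) | p2:escaped | p3:escaped
Step 6: p0:escaped | p1:(5,0)->(5,1) | p2:escaped | p3:escaped

ESCAPED (5,1) ESCAPED ESCAPED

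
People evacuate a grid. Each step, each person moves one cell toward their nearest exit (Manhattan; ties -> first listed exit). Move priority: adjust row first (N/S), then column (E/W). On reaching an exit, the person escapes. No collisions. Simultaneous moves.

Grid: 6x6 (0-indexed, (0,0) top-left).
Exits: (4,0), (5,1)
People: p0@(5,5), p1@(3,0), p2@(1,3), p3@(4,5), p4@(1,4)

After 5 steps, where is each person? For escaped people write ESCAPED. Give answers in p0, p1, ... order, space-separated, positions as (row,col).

Step 1: p0:(5,5)->(5,4) | p1:(3,0)->(4,0)->EXIT | p2:(1,3)->(2,3) | p3:(4,5)->(4,4) | p4:(1,4)->(2,4)
Step 2: p0:(5,4)->(5,3) | p1:escaped | p2:(2,3)->(3,3) | p3:(4,4)->(4,3) | p4:(2,4)->(3,4)
Step 3: p0:(5,3)->(5,2) | p1:escaped | p2:(3,3)->(4,3) | p3:(4,3)->(4,2) | p4:(3,4)->(4,4)
Step 4: p0:(5,2)->(5,1)->EXIT | p1:escaped | p2:(4,3)->(4,2) | p3:(4,2)->(4,1) | p4:(4,4)->(4,3)
Step 5: p0:escaped | p1:escaped | p2:(4,2)->(4,1) | p3:(4,1)->(4,0)->EXIT | p4:(4,3)->(4,2)

ESCAPED ESCAPED (4,1) ESCAPED (4,2)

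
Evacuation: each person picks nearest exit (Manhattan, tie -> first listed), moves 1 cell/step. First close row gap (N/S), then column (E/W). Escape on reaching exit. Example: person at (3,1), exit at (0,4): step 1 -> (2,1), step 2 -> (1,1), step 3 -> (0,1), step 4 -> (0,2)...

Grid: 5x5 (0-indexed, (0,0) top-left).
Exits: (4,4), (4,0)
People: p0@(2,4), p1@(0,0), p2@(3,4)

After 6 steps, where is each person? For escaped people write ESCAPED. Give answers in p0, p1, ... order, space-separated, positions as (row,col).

Step 1: p0:(2,4)->(3,4) | p1:(0,0)->(1,0) | p2:(3,4)->(4,4)->EXIT
Step 2: p0:(3,4)->(4,4)->EXIT | p1:(1,0)->(2,0) | p2:escaped
Step 3: p0:escaped | p1:(2,0)->(3,0) | p2:escaped
Step 4: p0:escaped | p1:(3,0)->(4,0)->EXIT | p2:escaped

ESCAPED ESCAPED ESCAPED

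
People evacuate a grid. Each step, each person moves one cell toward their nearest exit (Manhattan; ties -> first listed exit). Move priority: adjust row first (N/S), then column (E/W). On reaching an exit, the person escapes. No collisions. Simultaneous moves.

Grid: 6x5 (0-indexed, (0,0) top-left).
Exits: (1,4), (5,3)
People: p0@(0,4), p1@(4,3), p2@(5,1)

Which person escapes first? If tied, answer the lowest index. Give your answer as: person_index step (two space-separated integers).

Answer: 0 1

Derivation:
Step 1: p0:(0,4)->(1,4)->EXIT | p1:(4,3)->(5,3)->EXIT | p2:(5,1)->(5,2)
Step 2: p0:escaped | p1:escaped | p2:(5,2)->(5,3)->EXIT
Exit steps: [1, 1, 2]
First to escape: p0 at step 1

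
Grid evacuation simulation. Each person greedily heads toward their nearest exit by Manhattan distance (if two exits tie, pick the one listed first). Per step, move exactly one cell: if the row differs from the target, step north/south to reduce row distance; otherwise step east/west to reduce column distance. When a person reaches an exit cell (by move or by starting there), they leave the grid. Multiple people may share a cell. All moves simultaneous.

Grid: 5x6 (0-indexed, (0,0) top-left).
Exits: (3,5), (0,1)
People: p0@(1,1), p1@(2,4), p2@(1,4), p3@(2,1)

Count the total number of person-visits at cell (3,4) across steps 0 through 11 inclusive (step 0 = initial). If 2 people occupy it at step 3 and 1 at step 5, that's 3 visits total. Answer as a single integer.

Answer: 2

Derivation:
Step 0: p0@(1,1) p1@(2,4) p2@(1,4) p3@(2,1) -> at (3,4): 0 [-], cum=0
Step 1: p0@ESC p1@(3,4) p2@(2,4) p3@(1,1) -> at (3,4): 1 [p1], cum=1
Step 2: p0@ESC p1@ESC p2@(3,4) p3@ESC -> at (3,4): 1 [p2], cum=2
Step 3: p0@ESC p1@ESC p2@ESC p3@ESC -> at (3,4): 0 [-], cum=2
Total visits = 2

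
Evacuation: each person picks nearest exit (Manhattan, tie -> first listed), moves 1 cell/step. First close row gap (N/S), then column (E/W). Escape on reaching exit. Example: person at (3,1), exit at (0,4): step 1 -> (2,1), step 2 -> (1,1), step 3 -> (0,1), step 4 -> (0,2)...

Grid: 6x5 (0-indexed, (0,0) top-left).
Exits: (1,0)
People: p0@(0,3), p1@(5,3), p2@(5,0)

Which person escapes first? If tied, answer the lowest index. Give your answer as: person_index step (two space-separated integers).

Answer: 0 4

Derivation:
Step 1: p0:(0,3)->(1,3) | p1:(5,3)->(4,3) | p2:(5,0)->(4,0)
Step 2: p0:(1,3)->(1,2) | p1:(4,3)->(3,3) | p2:(4,0)->(3,0)
Step 3: p0:(1,2)->(1,1) | p1:(3,3)->(2,3) | p2:(3,0)->(2,0)
Step 4: p0:(1,1)->(1,0)->EXIT | p1:(2,3)->(1,3) | p2:(2,0)->(1,0)->EXIT
Step 5: p0:escaped | p1:(1,3)->(1,2) | p2:escaped
Step 6: p0:escaped | p1:(1,2)->(1,1) | p2:escaped
Step 7: p0:escaped | p1:(1,1)->(1,0)->EXIT | p2:escaped
Exit steps: [4, 7, 4]
First to escape: p0 at step 4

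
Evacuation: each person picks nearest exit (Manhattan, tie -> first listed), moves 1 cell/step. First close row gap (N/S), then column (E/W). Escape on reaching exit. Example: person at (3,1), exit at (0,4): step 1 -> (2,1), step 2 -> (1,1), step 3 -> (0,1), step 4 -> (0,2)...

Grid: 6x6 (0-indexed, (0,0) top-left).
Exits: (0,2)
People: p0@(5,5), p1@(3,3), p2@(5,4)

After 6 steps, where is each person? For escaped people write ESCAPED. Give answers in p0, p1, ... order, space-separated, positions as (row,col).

Step 1: p0:(5,5)->(4,5) | p1:(3,3)->(2,3) | p2:(5,4)->(4,4)
Step 2: p0:(4,5)->(3,5) | p1:(2,3)->(1,3) | p2:(4,4)->(3,4)
Step 3: p0:(3,5)->(2,5) | p1:(1,3)->(0,3) | p2:(3,4)->(2,4)
Step 4: p0:(2,5)->(1,5) | p1:(0,3)->(0,2)->EXIT | p2:(2,4)->(1,4)
Step 5: p0:(1,5)->(0,5) | p1:escaped | p2:(1,4)->(0,4)
Step 6: p0:(0,5)->(0,4) | p1:escaped | p2:(0,4)->(0,3)

(0,4) ESCAPED (0,3)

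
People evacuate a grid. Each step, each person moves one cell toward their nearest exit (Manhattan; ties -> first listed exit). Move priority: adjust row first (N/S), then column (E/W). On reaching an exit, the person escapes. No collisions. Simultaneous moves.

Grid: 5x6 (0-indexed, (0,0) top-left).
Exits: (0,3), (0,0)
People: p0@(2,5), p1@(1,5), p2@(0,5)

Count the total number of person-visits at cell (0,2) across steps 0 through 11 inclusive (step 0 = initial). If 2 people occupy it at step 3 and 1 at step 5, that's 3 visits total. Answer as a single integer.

Answer: 0

Derivation:
Step 0: p0@(2,5) p1@(1,5) p2@(0,5) -> at (0,2): 0 [-], cum=0
Step 1: p0@(1,5) p1@(0,5) p2@(0,4) -> at (0,2): 0 [-], cum=0
Step 2: p0@(0,5) p1@(0,4) p2@ESC -> at (0,2): 0 [-], cum=0
Step 3: p0@(0,4) p1@ESC p2@ESC -> at (0,2): 0 [-], cum=0
Step 4: p0@ESC p1@ESC p2@ESC -> at (0,2): 0 [-], cum=0
Total visits = 0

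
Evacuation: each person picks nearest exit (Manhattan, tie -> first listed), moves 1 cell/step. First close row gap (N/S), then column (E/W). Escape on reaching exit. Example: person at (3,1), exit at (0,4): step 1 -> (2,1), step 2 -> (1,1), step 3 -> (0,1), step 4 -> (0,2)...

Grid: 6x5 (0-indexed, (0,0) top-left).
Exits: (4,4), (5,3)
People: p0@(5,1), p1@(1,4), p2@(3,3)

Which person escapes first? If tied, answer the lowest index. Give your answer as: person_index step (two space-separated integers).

Step 1: p0:(5,1)->(5,2) | p1:(1,4)->(2,4) | p2:(3,3)->(4,3)
Step 2: p0:(5,2)->(5,3)->EXIT | p1:(2,4)->(3,4) | p2:(4,3)->(4,4)->EXIT
Step 3: p0:escaped | p1:(3,4)->(4,4)->EXIT | p2:escaped
Exit steps: [2, 3, 2]
First to escape: p0 at step 2

Answer: 0 2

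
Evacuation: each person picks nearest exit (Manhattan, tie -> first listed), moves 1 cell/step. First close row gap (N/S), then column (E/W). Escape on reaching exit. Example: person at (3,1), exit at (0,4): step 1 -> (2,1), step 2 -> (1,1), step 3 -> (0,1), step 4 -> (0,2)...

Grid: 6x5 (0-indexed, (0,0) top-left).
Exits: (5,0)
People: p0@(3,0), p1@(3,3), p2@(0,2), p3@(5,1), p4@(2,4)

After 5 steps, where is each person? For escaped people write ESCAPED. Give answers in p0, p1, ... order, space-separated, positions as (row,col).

Step 1: p0:(3,0)->(4,0) | p1:(3,3)->(4,3) | p2:(0,2)->(1,2) | p3:(5,1)->(5,0)->EXIT | p4:(2,4)->(3,4)
Step 2: p0:(4,0)->(5,0)->EXIT | p1:(4,3)->(5,3) | p2:(1,2)->(2,2) | p3:escaped | p4:(3,4)->(4,4)
Step 3: p0:escaped | p1:(5,3)->(5,2) | p2:(2,2)->(3,2) | p3:escaped | p4:(4,4)->(5,4)
Step 4: p0:escaped | p1:(5,2)->(5,1) | p2:(3,2)->(4,2) | p3:escaped | p4:(5,4)->(5,3)
Step 5: p0:escaped | p1:(5,1)->(5,0)->EXIT | p2:(4,2)->(5,2) | p3:escaped | p4:(5,3)->(5,2)

ESCAPED ESCAPED (5,2) ESCAPED (5,2)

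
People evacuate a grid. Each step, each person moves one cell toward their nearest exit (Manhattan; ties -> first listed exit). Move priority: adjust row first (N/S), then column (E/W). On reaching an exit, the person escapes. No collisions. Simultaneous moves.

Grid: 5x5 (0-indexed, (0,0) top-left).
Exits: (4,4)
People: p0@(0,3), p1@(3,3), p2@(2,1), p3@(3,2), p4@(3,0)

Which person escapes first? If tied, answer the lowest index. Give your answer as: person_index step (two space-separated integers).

Step 1: p0:(0,3)->(1,3) | p1:(3,3)->(4,3) | p2:(2,1)->(3,1) | p3:(3,2)->(4,2) | p4:(3,0)->(4,0)
Step 2: p0:(1,3)->(2,3) | p1:(4,3)->(4,4)->EXIT | p2:(3,1)->(4,1) | p3:(4,2)->(4,3) | p4:(4,0)->(4,1)
Step 3: p0:(2,3)->(3,3) | p1:escaped | p2:(4,1)->(4,2) | p3:(4,3)->(4,4)->EXIT | p4:(4,1)->(4,2)
Step 4: p0:(3,3)->(4,3) | p1:escaped | p2:(4,2)->(4,3) | p3:escaped | p4:(4,2)->(4,3)
Step 5: p0:(4,3)->(4,4)->EXIT | p1:escaped | p2:(4,3)->(4,4)->EXIT | p3:escaped | p4:(4,3)->(4,4)->EXIT
Exit steps: [5, 2, 5, 3, 5]
First to escape: p1 at step 2

Answer: 1 2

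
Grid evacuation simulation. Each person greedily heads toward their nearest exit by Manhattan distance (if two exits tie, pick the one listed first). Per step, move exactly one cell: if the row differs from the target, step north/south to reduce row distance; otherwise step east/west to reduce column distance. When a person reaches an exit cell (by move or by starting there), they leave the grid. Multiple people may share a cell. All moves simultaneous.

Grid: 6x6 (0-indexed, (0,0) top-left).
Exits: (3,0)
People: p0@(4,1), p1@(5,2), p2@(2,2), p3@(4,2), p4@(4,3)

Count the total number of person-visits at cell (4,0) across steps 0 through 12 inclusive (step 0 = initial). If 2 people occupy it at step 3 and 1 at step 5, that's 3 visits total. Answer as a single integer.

Answer: 0

Derivation:
Step 0: p0@(4,1) p1@(5,2) p2@(2,2) p3@(4,2) p4@(4,3) -> at (4,0): 0 [-], cum=0
Step 1: p0@(3,1) p1@(4,2) p2@(3,2) p3@(3,2) p4@(3,3) -> at (4,0): 0 [-], cum=0
Step 2: p0@ESC p1@(3,2) p2@(3,1) p3@(3,1) p4@(3,2) -> at (4,0): 0 [-], cum=0
Step 3: p0@ESC p1@(3,1) p2@ESC p3@ESC p4@(3,1) -> at (4,0): 0 [-], cum=0
Step 4: p0@ESC p1@ESC p2@ESC p3@ESC p4@ESC -> at (4,0): 0 [-], cum=0
Total visits = 0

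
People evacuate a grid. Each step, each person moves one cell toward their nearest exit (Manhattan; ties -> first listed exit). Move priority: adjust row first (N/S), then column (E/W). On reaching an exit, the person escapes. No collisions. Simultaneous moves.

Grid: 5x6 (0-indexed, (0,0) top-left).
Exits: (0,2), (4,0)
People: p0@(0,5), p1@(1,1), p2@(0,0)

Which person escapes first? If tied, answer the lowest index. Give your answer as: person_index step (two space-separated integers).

Step 1: p0:(0,5)->(0,4) | p1:(1,1)->(0,1) | p2:(0,0)->(0,1)
Step 2: p0:(0,4)->(0,3) | p1:(0,1)->(0,2)->EXIT | p2:(0,1)->(0,2)->EXIT
Step 3: p0:(0,3)->(0,2)->EXIT | p1:escaped | p2:escaped
Exit steps: [3, 2, 2]
First to escape: p1 at step 2

Answer: 1 2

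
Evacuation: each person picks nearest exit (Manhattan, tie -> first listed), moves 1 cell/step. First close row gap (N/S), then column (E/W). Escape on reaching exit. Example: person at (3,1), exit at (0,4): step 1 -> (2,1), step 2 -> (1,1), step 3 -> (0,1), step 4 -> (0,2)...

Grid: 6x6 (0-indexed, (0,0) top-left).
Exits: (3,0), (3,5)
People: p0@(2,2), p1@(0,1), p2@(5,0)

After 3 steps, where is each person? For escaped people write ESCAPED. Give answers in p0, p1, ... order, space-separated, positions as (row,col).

Step 1: p0:(2,2)->(3,2) | p1:(0,1)->(1,1) | p2:(5,0)->(4,0)
Step 2: p0:(3,2)->(3,1) | p1:(1,1)->(2,1) | p2:(4,0)->(3,0)->EXIT
Step 3: p0:(3,1)->(3,0)->EXIT | p1:(2,1)->(3,1) | p2:escaped

ESCAPED (3,1) ESCAPED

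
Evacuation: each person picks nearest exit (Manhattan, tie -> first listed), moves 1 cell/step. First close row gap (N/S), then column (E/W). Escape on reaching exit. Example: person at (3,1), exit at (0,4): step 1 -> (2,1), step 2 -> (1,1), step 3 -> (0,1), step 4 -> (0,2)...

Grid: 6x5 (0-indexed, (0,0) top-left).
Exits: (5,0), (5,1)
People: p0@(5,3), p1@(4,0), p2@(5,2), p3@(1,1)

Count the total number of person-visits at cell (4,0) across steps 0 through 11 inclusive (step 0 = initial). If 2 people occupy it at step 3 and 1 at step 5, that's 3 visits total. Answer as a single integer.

Step 0: p0@(5,3) p1@(4,0) p2@(5,2) p3@(1,1) -> at (4,0): 1 [p1], cum=1
Step 1: p0@(5,2) p1@ESC p2@ESC p3@(2,1) -> at (4,0): 0 [-], cum=1
Step 2: p0@ESC p1@ESC p2@ESC p3@(3,1) -> at (4,0): 0 [-], cum=1
Step 3: p0@ESC p1@ESC p2@ESC p3@(4,1) -> at (4,0): 0 [-], cum=1
Step 4: p0@ESC p1@ESC p2@ESC p3@ESC -> at (4,0): 0 [-], cum=1
Total visits = 1

Answer: 1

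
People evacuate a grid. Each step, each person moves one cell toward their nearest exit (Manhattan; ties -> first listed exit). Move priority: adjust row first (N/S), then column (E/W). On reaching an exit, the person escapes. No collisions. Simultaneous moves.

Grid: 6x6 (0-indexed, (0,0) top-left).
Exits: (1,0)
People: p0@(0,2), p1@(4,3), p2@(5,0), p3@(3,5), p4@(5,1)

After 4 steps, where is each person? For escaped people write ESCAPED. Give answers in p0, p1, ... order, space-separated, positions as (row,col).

Step 1: p0:(0,2)->(1,2) | p1:(4,3)->(3,3) | p2:(5,0)->(4,0) | p3:(3,5)->(2,5) | p4:(5,1)->(4,1)
Step 2: p0:(1,2)->(1,1) | p1:(3,3)->(2,3) | p2:(4,0)->(3,0) | p3:(2,5)->(1,5) | p4:(4,1)->(3,1)
Step 3: p0:(1,1)->(1,0)->EXIT | p1:(2,3)->(1,3) | p2:(3,0)->(2,0) | p3:(1,5)->(1,4) | p4:(3,1)->(2,1)
Step 4: p0:escaped | p1:(1,3)->(1,2) | p2:(2,0)->(1,0)->EXIT | p3:(1,4)->(1,3) | p4:(2,1)->(1,1)

ESCAPED (1,2) ESCAPED (1,3) (1,1)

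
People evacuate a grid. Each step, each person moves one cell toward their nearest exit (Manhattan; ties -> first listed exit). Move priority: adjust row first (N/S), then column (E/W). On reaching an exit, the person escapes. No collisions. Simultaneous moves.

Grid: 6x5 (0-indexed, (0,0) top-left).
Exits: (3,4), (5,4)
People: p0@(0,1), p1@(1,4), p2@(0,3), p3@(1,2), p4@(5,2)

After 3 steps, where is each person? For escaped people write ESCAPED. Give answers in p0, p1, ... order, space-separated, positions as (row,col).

Step 1: p0:(0,1)->(1,1) | p1:(1,4)->(2,4) | p2:(0,3)->(1,3) | p3:(1,2)->(2,2) | p4:(5,2)->(5,3)
Step 2: p0:(1,1)->(2,1) | p1:(2,4)->(3,4)->EXIT | p2:(1,3)->(2,3) | p3:(2,2)->(3,2) | p4:(5,3)->(5,4)->EXIT
Step 3: p0:(2,1)->(3,1) | p1:escaped | p2:(2,3)->(3,3) | p3:(3,2)->(3,3) | p4:escaped

(3,1) ESCAPED (3,3) (3,3) ESCAPED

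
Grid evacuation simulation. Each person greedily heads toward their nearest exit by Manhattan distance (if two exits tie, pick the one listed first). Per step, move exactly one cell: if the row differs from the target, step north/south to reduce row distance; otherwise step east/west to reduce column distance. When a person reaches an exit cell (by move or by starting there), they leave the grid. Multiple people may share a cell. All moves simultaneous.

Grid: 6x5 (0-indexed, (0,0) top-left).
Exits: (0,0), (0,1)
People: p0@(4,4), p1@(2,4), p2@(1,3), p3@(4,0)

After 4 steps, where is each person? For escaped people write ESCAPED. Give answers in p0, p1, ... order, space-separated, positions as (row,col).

Step 1: p0:(4,4)->(3,4) | p1:(2,4)->(1,4) | p2:(1,3)->(0,3) | p3:(4,0)->(3,0)
Step 2: p0:(3,4)->(2,4) | p1:(1,4)->(0,4) | p2:(0,3)->(0,2) | p3:(3,0)->(2,0)
Step 3: p0:(2,4)->(1,4) | p1:(0,4)->(0,3) | p2:(0,2)->(0,1)->EXIT | p3:(2,0)->(1,0)
Step 4: p0:(1,4)->(0,4) | p1:(0,3)->(0,2) | p2:escaped | p3:(1,0)->(0,0)->EXIT

(0,4) (0,2) ESCAPED ESCAPED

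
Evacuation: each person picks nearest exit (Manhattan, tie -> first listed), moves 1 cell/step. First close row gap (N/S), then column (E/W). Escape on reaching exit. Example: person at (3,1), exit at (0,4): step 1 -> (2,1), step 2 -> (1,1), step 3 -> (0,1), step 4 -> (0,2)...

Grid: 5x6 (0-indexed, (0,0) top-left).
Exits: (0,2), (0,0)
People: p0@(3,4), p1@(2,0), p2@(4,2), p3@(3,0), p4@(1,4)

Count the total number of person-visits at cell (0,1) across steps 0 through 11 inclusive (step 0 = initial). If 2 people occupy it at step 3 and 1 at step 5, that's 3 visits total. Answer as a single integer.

Step 0: p0@(3,4) p1@(2,0) p2@(4,2) p3@(3,0) p4@(1,4) -> at (0,1): 0 [-], cum=0
Step 1: p0@(2,4) p1@(1,0) p2@(3,2) p3@(2,0) p4@(0,4) -> at (0,1): 0 [-], cum=0
Step 2: p0@(1,4) p1@ESC p2@(2,2) p3@(1,0) p4@(0,3) -> at (0,1): 0 [-], cum=0
Step 3: p0@(0,4) p1@ESC p2@(1,2) p3@ESC p4@ESC -> at (0,1): 0 [-], cum=0
Step 4: p0@(0,3) p1@ESC p2@ESC p3@ESC p4@ESC -> at (0,1): 0 [-], cum=0
Step 5: p0@ESC p1@ESC p2@ESC p3@ESC p4@ESC -> at (0,1): 0 [-], cum=0
Total visits = 0

Answer: 0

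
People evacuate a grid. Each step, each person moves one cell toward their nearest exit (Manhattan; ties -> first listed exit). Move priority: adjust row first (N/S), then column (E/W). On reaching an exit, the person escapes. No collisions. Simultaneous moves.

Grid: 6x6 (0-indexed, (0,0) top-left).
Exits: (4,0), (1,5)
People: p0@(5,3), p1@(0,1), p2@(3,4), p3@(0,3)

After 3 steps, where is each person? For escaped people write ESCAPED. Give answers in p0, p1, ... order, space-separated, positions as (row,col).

Step 1: p0:(5,3)->(4,3) | p1:(0,1)->(1,1) | p2:(3,4)->(2,4) | p3:(0,3)->(1,3)
Step 2: p0:(4,3)->(4,2) | p1:(1,1)->(2,1) | p2:(2,4)->(1,4) | p3:(1,3)->(1,4)
Step 3: p0:(4,2)->(4,1) | p1:(2,1)->(3,1) | p2:(1,4)->(1,5)->EXIT | p3:(1,4)->(1,5)->EXIT

(4,1) (3,1) ESCAPED ESCAPED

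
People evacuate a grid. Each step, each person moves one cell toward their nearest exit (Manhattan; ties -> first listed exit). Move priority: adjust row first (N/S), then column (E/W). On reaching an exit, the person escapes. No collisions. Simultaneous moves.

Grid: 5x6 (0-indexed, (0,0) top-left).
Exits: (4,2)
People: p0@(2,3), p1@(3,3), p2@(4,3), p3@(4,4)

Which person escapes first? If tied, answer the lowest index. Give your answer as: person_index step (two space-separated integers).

Answer: 2 1

Derivation:
Step 1: p0:(2,3)->(3,3) | p1:(3,3)->(4,3) | p2:(4,3)->(4,2)->EXIT | p3:(4,4)->(4,3)
Step 2: p0:(3,3)->(4,3) | p1:(4,3)->(4,2)->EXIT | p2:escaped | p3:(4,3)->(4,2)->EXIT
Step 3: p0:(4,3)->(4,2)->EXIT | p1:escaped | p2:escaped | p3:escaped
Exit steps: [3, 2, 1, 2]
First to escape: p2 at step 1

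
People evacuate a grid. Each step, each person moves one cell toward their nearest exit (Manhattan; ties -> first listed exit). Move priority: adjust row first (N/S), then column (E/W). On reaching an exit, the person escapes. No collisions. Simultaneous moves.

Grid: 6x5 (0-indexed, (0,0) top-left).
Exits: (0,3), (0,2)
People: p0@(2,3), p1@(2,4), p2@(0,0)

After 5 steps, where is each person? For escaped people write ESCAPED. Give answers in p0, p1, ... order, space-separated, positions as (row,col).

Step 1: p0:(2,3)->(1,3) | p1:(2,4)->(1,4) | p2:(0,0)->(0,1)
Step 2: p0:(1,3)->(0,3)->EXIT | p1:(1,4)->(0,4) | p2:(0,1)->(0,2)->EXIT
Step 3: p0:escaped | p1:(0,4)->(0,3)->EXIT | p2:escaped

ESCAPED ESCAPED ESCAPED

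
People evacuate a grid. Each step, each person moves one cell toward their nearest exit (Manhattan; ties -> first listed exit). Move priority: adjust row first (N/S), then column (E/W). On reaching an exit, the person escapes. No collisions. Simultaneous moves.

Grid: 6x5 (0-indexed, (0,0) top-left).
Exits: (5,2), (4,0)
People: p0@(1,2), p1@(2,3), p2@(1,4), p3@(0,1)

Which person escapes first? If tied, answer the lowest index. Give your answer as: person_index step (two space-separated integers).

Answer: 0 4

Derivation:
Step 1: p0:(1,2)->(2,2) | p1:(2,3)->(3,3) | p2:(1,4)->(2,4) | p3:(0,1)->(1,1)
Step 2: p0:(2,2)->(3,2) | p1:(3,3)->(4,3) | p2:(2,4)->(3,4) | p3:(1,1)->(2,1)
Step 3: p0:(3,2)->(4,2) | p1:(4,3)->(5,3) | p2:(3,4)->(4,4) | p3:(2,1)->(3,1)
Step 4: p0:(4,2)->(5,2)->EXIT | p1:(5,3)->(5,2)->EXIT | p2:(4,4)->(5,4) | p3:(3,1)->(4,1)
Step 5: p0:escaped | p1:escaped | p2:(5,4)->(5,3) | p3:(4,1)->(4,0)->EXIT
Step 6: p0:escaped | p1:escaped | p2:(5,3)->(5,2)->EXIT | p3:escaped
Exit steps: [4, 4, 6, 5]
First to escape: p0 at step 4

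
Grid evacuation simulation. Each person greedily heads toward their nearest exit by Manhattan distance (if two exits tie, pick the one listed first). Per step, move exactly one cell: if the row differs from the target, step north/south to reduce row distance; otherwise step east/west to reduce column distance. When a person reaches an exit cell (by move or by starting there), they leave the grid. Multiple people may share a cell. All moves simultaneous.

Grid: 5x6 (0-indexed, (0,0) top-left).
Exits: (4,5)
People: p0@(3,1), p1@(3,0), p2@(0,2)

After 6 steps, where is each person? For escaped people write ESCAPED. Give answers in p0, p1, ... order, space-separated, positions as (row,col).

Step 1: p0:(3,1)->(4,1) | p1:(3,0)->(4,0) | p2:(0,2)->(1,2)
Step 2: p0:(4,1)->(4,2) | p1:(4,0)->(4,1) | p2:(1,2)->(2,2)
Step 3: p0:(4,2)->(4,3) | p1:(4,1)->(4,2) | p2:(2,2)->(3,2)
Step 4: p0:(4,3)->(4,4) | p1:(4,2)->(4,3) | p2:(3,2)->(4,2)
Step 5: p0:(4,4)->(4,5)->EXIT | p1:(4,3)->(4,4) | p2:(4,2)->(4,3)
Step 6: p0:escaped | p1:(4,4)->(4,5)->EXIT | p2:(4,3)->(4,4)

ESCAPED ESCAPED (4,4)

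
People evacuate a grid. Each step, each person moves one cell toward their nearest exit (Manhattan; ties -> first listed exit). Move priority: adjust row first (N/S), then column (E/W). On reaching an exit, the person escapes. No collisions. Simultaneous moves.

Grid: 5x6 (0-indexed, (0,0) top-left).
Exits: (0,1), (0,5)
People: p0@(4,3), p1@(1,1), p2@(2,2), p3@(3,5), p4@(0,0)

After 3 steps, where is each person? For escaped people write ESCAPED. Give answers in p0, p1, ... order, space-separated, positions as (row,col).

Step 1: p0:(4,3)->(3,3) | p1:(1,1)->(0,1)->EXIT | p2:(2,2)->(1,2) | p3:(3,5)->(2,5) | p4:(0,0)->(0,1)->EXIT
Step 2: p0:(3,3)->(2,3) | p1:escaped | p2:(1,2)->(0,2) | p3:(2,5)->(1,5) | p4:escaped
Step 3: p0:(2,3)->(1,3) | p1:escaped | p2:(0,2)->(0,1)->EXIT | p3:(1,5)->(0,5)->EXIT | p4:escaped

(1,3) ESCAPED ESCAPED ESCAPED ESCAPED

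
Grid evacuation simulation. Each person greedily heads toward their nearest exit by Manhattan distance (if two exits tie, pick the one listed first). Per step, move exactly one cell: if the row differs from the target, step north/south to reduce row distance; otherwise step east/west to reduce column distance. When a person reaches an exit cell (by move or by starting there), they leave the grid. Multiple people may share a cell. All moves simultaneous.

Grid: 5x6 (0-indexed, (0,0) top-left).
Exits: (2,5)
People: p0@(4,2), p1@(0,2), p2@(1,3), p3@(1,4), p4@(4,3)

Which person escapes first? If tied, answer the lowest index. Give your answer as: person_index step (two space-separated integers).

Answer: 3 2

Derivation:
Step 1: p0:(4,2)->(3,2) | p1:(0,2)->(1,2) | p2:(1,3)->(2,3) | p3:(1,4)->(2,4) | p4:(4,3)->(3,3)
Step 2: p0:(3,2)->(2,2) | p1:(1,2)->(2,2) | p2:(2,3)->(2,4) | p3:(2,4)->(2,5)->EXIT | p4:(3,3)->(2,3)
Step 3: p0:(2,2)->(2,3) | p1:(2,2)->(2,3) | p2:(2,4)->(2,5)->EXIT | p3:escaped | p4:(2,3)->(2,4)
Step 4: p0:(2,3)->(2,4) | p1:(2,3)->(2,4) | p2:escaped | p3:escaped | p4:(2,4)->(2,5)->EXIT
Step 5: p0:(2,4)->(2,5)->EXIT | p1:(2,4)->(2,5)->EXIT | p2:escaped | p3:escaped | p4:escaped
Exit steps: [5, 5, 3, 2, 4]
First to escape: p3 at step 2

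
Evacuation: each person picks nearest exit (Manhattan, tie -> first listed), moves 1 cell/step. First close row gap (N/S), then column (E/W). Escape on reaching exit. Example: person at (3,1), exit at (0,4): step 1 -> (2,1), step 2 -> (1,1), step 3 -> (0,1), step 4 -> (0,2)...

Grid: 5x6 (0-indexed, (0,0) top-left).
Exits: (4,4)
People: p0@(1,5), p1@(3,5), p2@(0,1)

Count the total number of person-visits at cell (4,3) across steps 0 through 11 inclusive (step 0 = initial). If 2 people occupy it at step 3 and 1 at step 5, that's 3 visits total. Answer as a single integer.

Answer: 1

Derivation:
Step 0: p0@(1,5) p1@(3,5) p2@(0,1) -> at (4,3): 0 [-], cum=0
Step 1: p0@(2,5) p1@(4,5) p2@(1,1) -> at (4,3): 0 [-], cum=0
Step 2: p0@(3,5) p1@ESC p2@(2,1) -> at (4,3): 0 [-], cum=0
Step 3: p0@(4,5) p1@ESC p2@(3,1) -> at (4,3): 0 [-], cum=0
Step 4: p0@ESC p1@ESC p2@(4,1) -> at (4,3): 0 [-], cum=0
Step 5: p0@ESC p1@ESC p2@(4,2) -> at (4,3): 0 [-], cum=0
Step 6: p0@ESC p1@ESC p2@(4,3) -> at (4,3): 1 [p2], cum=1
Step 7: p0@ESC p1@ESC p2@ESC -> at (4,3): 0 [-], cum=1
Total visits = 1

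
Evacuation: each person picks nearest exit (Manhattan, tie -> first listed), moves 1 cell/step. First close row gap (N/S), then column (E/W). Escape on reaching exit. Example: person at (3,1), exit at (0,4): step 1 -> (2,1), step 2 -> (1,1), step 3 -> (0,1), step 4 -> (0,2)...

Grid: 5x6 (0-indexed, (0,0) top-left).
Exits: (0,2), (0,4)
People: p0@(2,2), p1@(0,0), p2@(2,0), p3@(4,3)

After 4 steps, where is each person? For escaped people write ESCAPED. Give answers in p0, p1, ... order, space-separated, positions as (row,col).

Step 1: p0:(2,2)->(1,2) | p1:(0,0)->(0,1) | p2:(2,0)->(1,0) | p3:(4,3)->(3,3)
Step 2: p0:(1,2)->(0,2)->EXIT | p1:(0,1)->(0,2)->EXIT | p2:(1,0)->(0,0) | p3:(3,3)->(2,3)
Step 3: p0:escaped | p1:escaped | p2:(0,0)->(0,1) | p3:(2,3)->(1,3)
Step 4: p0:escaped | p1:escaped | p2:(0,1)->(0,2)->EXIT | p3:(1,3)->(0,3)

ESCAPED ESCAPED ESCAPED (0,3)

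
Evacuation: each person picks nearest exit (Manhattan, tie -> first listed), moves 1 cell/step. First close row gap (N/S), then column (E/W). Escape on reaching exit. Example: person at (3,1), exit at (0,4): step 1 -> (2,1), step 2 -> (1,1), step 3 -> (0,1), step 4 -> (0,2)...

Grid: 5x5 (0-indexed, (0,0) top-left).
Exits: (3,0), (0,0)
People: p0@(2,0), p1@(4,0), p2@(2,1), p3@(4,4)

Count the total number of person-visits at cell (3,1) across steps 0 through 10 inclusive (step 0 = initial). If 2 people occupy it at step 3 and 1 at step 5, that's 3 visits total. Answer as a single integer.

Answer: 2

Derivation:
Step 0: p0@(2,0) p1@(4,0) p2@(2,1) p3@(4,4) -> at (3,1): 0 [-], cum=0
Step 1: p0@ESC p1@ESC p2@(3,1) p3@(3,4) -> at (3,1): 1 [p2], cum=1
Step 2: p0@ESC p1@ESC p2@ESC p3@(3,3) -> at (3,1): 0 [-], cum=1
Step 3: p0@ESC p1@ESC p2@ESC p3@(3,2) -> at (3,1): 0 [-], cum=1
Step 4: p0@ESC p1@ESC p2@ESC p3@(3,1) -> at (3,1): 1 [p3], cum=2
Step 5: p0@ESC p1@ESC p2@ESC p3@ESC -> at (3,1): 0 [-], cum=2
Total visits = 2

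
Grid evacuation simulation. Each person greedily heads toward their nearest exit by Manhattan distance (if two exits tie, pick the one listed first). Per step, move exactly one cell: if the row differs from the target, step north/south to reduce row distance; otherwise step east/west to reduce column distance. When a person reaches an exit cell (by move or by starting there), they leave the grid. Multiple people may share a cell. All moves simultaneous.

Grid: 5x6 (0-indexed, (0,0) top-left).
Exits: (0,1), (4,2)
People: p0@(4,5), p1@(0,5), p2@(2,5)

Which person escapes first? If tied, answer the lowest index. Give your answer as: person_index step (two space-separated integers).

Step 1: p0:(4,5)->(4,4) | p1:(0,5)->(0,4) | p2:(2,5)->(3,5)
Step 2: p0:(4,4)->(4,3) | p1:(0,4)->(0,3) | p2:(3,5)->(4,5)
Step 3: p0:(4,3)->(4,2)->EXIT | p1:(0,3)->(0,2) | p2:(4,5)->(4,4)
Step 4: p0:escaped | p1:(0,2)->(0,1)->EXIT | p2:(4,4)->(4,3)
Step 5: p0:escaped | p1:escaped | p2:(4,3)->(4,2)->EXIT
Exit steps: [3, 4, 5]
First to escape: p0 at step 3

Answer: 0 3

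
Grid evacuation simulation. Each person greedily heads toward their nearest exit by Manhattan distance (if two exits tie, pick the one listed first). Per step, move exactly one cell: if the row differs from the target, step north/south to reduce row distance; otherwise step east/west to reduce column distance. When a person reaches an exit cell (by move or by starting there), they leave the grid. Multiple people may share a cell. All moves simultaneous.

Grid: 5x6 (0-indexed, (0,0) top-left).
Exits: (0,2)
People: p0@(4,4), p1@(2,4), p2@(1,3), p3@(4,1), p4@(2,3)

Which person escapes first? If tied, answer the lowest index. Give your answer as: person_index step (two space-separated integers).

Answer: 2 2

Derivation:
Step 1: p0:(4,4)->(3,4) | p1:(2,4)->(1,4) | p2:(1,3)->(0,3) | p3:(4,1)->(3,1) | p4:(2,3)->(1,3)
Step 2: p0:(3,4)->(2,4) | p1:(1,4)->(0,4) | p2:(0,3)->(0,2)->EXIT | p3:(3,1)->(2,1) | p4:(1,3)->(0,3)
Step 3: p0:(2,4)->(1,4) | p1:(0,4)->(0,3) | p2:escaped | p3:(2,1)->(1,1) | p4:(0,3)->(0,2)->EXIT
Step 4: p0:(1,4)->(0,4) | p1:(0,3)->(0,2)->EXIT | p2:escaped | p3:(1,1)->(0,1) | p4:escaped
Step 5: p0:(0,4)->(0,3) | p1:escaped | p2:escaped | p3:(0,1)->(0,2)->EXIT | p4:escaped
Step 6: p0:(0,3)->(0,2)->EXIT | p1:escaped | p2:escaped | p3:escaped | p4:escaped
Exit steps: [6, 4, 2, 5, 3]
First to escape: p2 at step 2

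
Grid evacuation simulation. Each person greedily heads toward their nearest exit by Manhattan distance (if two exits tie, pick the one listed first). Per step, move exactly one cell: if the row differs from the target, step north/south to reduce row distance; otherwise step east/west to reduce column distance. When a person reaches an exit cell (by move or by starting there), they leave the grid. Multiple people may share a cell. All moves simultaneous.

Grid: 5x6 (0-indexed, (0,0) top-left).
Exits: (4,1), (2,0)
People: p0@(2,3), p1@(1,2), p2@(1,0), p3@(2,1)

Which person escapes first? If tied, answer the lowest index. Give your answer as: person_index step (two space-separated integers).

Step 1: p0:(2,3)->(2,2) | p1:(1,2)->(2,2) | p2:(1,0)->(2,0)->EXIT | p3:(2,1)->(2,0)->EXIT
Step 2: p0:(2,2)->(2,1) | p1:(2,2)->(2,1) | p2:escaped | p3:escaped
Step 3: p0:(2,1)->(2,0)->EXIT | p1:(2,1)->(2,0)->EXIT | p2:escaped | p3:escaped
Exit steps: [3, 3, 1, 1]
First to escape: p2 at step 1

Answer: 2 1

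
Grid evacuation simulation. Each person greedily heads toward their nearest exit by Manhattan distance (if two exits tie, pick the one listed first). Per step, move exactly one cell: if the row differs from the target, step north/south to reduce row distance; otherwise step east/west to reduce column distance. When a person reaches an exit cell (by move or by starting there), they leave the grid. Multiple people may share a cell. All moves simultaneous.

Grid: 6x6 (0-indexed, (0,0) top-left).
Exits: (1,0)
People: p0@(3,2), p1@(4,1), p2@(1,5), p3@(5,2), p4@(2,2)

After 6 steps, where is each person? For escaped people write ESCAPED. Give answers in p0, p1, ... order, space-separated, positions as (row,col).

Step 1: p0:(3,2)->(2,2) | p1:(4,1)->(3,1) | p2:(1,5)->(1,4) | p3:(5,2)->(4,2) | p4:(2,2)->(1,2)
Step 2: p0:(2,2)->(1,2) | p1:(3,1)->(2,1) | p2:(1,4)->(1,3) | p3:(4,2)->(3,2) | p4:(1,2)->(1,1)
Step 3: p0:(1,2)->(1,1) | p1:(2,1)->(1,1) | p2:(1,3)->(1,2) | p3:(3,2)->(2,2) | p4:(1,1)->(1,0)->EXIT
Step 4: p0:(1,1)->(1,0)->EXIT | p1:(1,1)->(1,0)->EXIT | p2:(1,2)->(1,1) | p3:(2,2)->(1,2) | p4:escaped
Step 5: p0:escaped | p1:escaped | p2:(1,1)->(1,0)->EXIT | p3:(1,2)->(1,1) | p4:escaped
Step 6: p0:escaped | p1:escaped | p2:escaped | p3:(1,1)->(1,0)->EXIT | p4:escaped

ESCAPED ESCAPED ESCAPED ESCAPED ESCAPED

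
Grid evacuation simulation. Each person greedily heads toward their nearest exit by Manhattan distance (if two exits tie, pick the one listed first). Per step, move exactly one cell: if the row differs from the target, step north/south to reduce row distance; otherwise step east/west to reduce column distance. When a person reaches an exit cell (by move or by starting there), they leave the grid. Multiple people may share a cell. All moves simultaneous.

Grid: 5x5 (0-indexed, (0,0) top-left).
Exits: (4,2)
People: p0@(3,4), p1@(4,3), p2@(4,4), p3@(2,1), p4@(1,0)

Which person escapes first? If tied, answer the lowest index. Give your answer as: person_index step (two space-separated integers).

Step 1: p0:(3,4)->(4,4) | p1:(4,3)->(4,2)->EXIT | p2:(4,4)->(4,3) | p3:(2,1)->(3,1) | p4:(1,0)->(2,0)
Step 2: p0:(4,4)->(4,3) | p1:escaped | p2:(4,3)->(4,2)->EXIT | p3:(3,1)->(4,1) | p4:(2,0)->(3,0)
Step 3: p0:(4,3)->(4,2)->EXIT | p1:escaped | p2:escaped | p3:(4,1)->(4,2)->EXIT | p4:(3,0)->(4,0)
Step 4: p0:escaped | p1:escaped | p2:escaped | p3:escaped | p4:(4,0)->(4,1)
Step 5: p0:escaped | p1:escaped | p2:escaped | p3:escaped | p4:(4,1)->(4,2)->EXIT
Exit steps: [3, 1, 2, 3, 5]
First to escape: p1 at step 1

Answer: 1 1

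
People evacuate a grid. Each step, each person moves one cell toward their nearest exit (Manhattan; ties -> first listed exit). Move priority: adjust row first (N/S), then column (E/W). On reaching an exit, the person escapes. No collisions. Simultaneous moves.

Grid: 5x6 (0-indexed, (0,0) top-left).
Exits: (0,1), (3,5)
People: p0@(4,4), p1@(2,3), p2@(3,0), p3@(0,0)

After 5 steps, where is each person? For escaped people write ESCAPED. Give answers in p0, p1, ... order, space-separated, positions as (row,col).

Step 1: p0:(4,4)->(3,4) | p1:(2,3)->(3,3) | p2:(3,0)->(2,0) | p3:(0,0)->(0,1)->EXIT
Step 2: p0:(3,4)->(3,5)->EXIT | p1:(3,3)->(3,4) | p2:(2,0)->(1,0) | p3:escaped
Step 3: p0:escaped | p1:(3,4)->(3,5)->EXIT | p2:(1,0)->(0,0) | p3:escaped
Step 4: p0:escaped | p1:escaped | p2:(0,0)->(0,1)->EXIT | p3:escaped

ESCAPED ESCAPED ESCAPED ESCAPED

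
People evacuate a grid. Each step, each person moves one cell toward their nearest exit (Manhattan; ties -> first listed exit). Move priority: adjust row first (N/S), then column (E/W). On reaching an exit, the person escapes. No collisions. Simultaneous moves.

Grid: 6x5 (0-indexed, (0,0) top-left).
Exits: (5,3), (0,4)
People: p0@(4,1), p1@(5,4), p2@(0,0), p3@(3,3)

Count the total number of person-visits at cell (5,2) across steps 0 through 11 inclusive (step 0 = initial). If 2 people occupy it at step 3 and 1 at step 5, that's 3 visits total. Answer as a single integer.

Step 0: p0@(4,1) p1@(5,4) p2@(0,0) p3@(3,3) -> at (5,2): 0 [-], cum=0
Step 1: p0@(5,1) p1@ESC p2@(0,1) p3@(4,3) -> at (5,2): 0 [-], cum=0
Step 2: p0@(5,2) p1@ESC p2@(0,2) p3@ESC -> at (5,2): 1 [p0], cum=1
Step 3: p0@ESC p1@ESC p2@(0,3) p3@ESC -> at (5,2): 0 [-], cum=1
Step 4: p0@ESC p1@ESC p2@ESC p3@ESC -> at (5,2): 0 [-], cum=1
Total visits = 1

Answer: 1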